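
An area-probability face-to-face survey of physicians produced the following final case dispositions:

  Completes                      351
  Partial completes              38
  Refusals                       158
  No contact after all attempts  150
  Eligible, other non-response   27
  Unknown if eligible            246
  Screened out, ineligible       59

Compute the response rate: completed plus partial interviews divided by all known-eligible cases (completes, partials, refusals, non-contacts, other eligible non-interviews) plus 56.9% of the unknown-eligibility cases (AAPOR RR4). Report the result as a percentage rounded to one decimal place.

Numerator: 351 + 38 = 389
Known eligible: 351 + 38 + 158 + 150 + 27 = 724
e × U: 0.5690 × 246 = 139.97
Base: 724 + 139.97 = 863.97
RR4 = 389 / 863.97 = 0.4502

45.0%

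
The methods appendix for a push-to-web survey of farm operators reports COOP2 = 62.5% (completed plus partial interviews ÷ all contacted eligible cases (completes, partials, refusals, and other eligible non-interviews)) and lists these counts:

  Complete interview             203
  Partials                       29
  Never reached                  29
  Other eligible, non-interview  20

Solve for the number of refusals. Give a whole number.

119

Numerator = 203 + 29 = 232
COOP2 = 232 / D = 0.625
D = 232 / 0.625 = 371.2
Remaining denominator categories sum to 252
refusals = 371.2 − 252 ≈ 119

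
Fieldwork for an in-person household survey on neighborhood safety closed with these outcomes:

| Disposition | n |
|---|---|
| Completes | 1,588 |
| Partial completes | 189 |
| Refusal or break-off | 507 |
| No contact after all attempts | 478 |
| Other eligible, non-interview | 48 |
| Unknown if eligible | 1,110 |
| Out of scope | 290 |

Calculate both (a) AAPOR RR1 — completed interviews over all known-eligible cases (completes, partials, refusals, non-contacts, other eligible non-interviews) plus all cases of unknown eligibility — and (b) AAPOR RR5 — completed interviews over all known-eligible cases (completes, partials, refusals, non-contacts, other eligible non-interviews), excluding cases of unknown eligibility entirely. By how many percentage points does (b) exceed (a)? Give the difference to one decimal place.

Numerator: 1588
Base: 1588 + 189 + 507 + 478 + 48 + 1110 = 3920
RR1 = 1588 / 3920 = 0.4051
Base: 1588 + 189 + 507 + 478 + 48 = 2810
RR5 = 1588 / 2810 = 0.5651
Difference = 56.51 − 40.51 = 16.00 percentage points

16.0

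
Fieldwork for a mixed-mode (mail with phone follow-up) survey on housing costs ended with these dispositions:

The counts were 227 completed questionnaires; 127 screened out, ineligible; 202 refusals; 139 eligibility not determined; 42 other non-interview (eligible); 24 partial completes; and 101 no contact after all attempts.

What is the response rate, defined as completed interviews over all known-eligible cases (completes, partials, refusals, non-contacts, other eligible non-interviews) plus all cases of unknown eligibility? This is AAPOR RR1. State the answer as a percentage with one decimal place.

30.9%

Numerator: 227
Base: 227 + 24 + 202 + 101 + 42 + 139 = 735
RR1 = 227 / 735 = 0.3088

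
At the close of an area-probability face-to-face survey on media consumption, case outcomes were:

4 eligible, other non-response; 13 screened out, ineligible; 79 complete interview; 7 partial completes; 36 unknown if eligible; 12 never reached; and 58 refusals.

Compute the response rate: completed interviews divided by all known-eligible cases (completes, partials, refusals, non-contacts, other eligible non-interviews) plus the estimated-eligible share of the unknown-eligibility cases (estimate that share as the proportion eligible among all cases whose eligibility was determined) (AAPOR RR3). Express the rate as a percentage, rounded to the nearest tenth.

40.9%

Numerator → 79
Eligible (known) → 79 + 7 + 58 + 12 + 4 = 160
e = 160 / (160 + 13) = 160 / 173 = 0.9249
Eligible share of unknowns → 0.9249 × 36 = 33.30
Denominator → 160 + 33.30 = 193.30
RR3 = 79 / 193.30 = 0.4087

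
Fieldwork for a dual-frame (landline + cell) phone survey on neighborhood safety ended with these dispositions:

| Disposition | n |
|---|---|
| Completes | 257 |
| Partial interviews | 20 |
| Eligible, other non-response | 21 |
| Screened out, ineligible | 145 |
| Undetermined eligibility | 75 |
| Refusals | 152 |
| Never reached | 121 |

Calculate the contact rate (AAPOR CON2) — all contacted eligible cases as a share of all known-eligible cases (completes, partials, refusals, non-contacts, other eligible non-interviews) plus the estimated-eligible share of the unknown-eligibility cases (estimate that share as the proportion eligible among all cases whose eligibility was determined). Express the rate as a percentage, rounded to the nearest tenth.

71.3%

Numerator = 257 + 20 + 152 + 21 = 450
Determined eligible = 257 + 20 + 152 + 121 + 21 = 571
e = 571 / (571 + 145) = 571 / 716 = 0.7975
e × U = 0.7975 × 75 = 59.81
Denom = 571 + 59.81 = 630.81
CON2 = 450 / 630.81 = 0.7134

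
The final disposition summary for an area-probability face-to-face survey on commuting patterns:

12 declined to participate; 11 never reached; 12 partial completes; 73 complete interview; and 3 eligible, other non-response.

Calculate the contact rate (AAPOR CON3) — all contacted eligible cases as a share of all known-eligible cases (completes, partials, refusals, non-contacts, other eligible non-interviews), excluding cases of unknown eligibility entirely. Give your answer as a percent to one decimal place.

90.1%

Num → 73 + 12 + 12 + 3 = 100
Denominator → 73 + 12 + 12 + 11 + 3 = 111
CON3 = 100 / 111 = 0.9009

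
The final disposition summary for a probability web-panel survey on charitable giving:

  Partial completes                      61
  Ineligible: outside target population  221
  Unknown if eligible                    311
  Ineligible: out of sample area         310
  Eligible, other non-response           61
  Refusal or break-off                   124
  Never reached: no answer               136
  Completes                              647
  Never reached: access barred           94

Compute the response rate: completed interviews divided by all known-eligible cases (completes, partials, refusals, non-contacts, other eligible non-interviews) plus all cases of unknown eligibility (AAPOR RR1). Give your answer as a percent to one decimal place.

45.1%

No contact after all attempts = 136 + 94 = 230
Out of scope = 221 + 310 = 531
Num = 647
Denominator = 647 + 61 + 124 + 230 + 61 + 311 = 1434
RR1 = 647 / 1434 = 0.4512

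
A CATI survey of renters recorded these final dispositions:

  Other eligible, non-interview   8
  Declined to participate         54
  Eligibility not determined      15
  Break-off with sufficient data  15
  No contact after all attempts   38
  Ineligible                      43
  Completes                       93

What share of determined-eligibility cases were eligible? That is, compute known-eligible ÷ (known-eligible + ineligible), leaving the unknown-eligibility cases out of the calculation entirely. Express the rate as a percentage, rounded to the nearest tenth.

82.9%

Eligible (known) → 93 + 15 + 54 + 38 + 8 = 208
e = 208 / (208 + 43) = 208 / 251 = 0.8287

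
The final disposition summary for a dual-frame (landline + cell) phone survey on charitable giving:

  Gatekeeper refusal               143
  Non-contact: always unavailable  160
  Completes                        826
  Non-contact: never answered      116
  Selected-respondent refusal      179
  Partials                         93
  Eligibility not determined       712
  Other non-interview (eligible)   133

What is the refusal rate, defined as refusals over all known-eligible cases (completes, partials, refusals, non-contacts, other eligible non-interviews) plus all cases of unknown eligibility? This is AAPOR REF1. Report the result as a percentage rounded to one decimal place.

Refusal or break-off = 143 + 179 = 322
Never reached = 116 + 160 = 276
Numerator: 322
Denom: 826 + 93 + 322 + 276 + 133 + 712 = 2362
REF1 = 322 / 2362 = 0.1363

13.6%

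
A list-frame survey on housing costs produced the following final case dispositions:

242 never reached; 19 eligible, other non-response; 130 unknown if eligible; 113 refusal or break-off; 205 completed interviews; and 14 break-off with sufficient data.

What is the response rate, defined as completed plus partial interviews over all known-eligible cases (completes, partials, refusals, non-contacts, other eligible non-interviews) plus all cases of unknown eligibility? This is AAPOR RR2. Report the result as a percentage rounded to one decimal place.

30.3%

Num: 205 + 14 = 219
Denom: 205 + 14 + 113 + 242 + 19 + 130 = 723
RR2 = 219 / 723 = 0.3029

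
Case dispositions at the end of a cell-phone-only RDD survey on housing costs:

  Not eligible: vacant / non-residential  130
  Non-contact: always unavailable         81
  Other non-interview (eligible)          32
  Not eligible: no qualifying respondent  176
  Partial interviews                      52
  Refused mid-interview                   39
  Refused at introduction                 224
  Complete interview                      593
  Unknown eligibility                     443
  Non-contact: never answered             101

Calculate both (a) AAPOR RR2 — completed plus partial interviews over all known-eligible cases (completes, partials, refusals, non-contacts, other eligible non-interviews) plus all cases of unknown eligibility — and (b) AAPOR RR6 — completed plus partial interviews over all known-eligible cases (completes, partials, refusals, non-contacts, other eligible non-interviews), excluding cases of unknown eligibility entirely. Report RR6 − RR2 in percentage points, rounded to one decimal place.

16.3

Refusals = 224 + 39 = 263
Non-contacts = 101 + 81 = 182
Screened out, ineligible = 176 + 130 = 306
Num → 593 + 52 = 645
Base → 593 + 52 + 263 + 182 + 32 + 443 = 1565
RR2 = 645 / 1565 = 0.4121
Base → 593 + 52 + 263 + 182 + 32 = 1122
RR6 = 645 / 1122 = 0.5749
Difference = 57.49 − 41.21 = 16.28 percentage points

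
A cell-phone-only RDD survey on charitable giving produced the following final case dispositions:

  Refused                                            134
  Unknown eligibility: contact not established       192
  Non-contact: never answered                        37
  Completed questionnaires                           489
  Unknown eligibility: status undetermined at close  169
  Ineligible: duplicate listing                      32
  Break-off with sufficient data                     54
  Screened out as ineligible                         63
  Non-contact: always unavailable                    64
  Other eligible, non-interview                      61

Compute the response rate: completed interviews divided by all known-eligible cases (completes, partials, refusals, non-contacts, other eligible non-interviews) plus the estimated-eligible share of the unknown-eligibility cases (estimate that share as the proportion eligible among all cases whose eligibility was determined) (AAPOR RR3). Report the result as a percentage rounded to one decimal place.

42.0%

No answer / not reached = 37 + 64 = 101
Undetermined eligibility = 192 + 169 = 361
Out of scope = 63 + 32 = 95
Top → 489
Determined eligible → 489 + 54 + 134 + 101 + 61 = 839
e = 839 / (839 + 95) = 839 / 934 = 0.8983
e × U → 0.8983 × 361 = 324.29
Base → 839 + 324.29 = 1163.29
RR3 = 489 / 1163.29 = 0.4204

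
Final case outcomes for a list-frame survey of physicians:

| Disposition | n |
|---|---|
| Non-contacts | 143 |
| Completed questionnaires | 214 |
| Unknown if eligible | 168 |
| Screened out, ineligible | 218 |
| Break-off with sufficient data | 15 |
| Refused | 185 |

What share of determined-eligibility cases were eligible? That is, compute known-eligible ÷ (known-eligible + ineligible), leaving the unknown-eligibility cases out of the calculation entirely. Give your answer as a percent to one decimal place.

Known eligible → 214 + 15 + 185 + 143 = 557
e = 557 / (557 + 218) = 557 / 775 = 0.7187

71.9%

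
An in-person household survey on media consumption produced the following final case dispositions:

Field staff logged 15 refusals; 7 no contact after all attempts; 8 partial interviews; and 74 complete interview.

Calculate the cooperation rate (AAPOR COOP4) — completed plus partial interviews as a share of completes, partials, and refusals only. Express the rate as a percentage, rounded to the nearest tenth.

84.5%

Top → 74 + 8 = 82
Base → 74 + 8 + 15 = 97
COOP4 = 82 / 97 = 0.8454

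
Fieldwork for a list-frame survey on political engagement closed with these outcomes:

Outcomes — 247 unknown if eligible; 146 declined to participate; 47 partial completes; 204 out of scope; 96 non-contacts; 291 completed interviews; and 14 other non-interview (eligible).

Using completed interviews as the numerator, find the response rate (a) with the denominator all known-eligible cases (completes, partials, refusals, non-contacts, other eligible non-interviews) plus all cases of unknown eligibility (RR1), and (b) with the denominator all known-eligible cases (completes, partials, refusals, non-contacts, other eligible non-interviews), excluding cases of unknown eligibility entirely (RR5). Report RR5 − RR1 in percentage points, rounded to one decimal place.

Numerator → 291
Denominator → 291 + 47 + 146 + 96 + 14 + 247 = 841
RR1 = 291 / 841 = 0.3460
Denominator → 291 + 47 + 146 + 96 + 14 = 594
RR5 = 291 / 594 = 0.4899
Difference = 48.99 − 34.60 = 14.39 percentage points

14.4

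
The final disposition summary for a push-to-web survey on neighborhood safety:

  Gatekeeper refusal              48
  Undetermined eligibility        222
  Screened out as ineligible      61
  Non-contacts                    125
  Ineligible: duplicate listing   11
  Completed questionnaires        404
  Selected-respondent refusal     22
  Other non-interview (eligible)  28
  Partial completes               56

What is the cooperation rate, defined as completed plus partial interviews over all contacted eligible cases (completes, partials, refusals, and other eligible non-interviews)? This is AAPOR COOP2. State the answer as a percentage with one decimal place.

82.4%

Declined to participate = 48 + 22 = 70
Ineligible = 61 + 11 = 72
Num → 404 + 56 = 460
Denom → 404 + 56 + 70 + 28 = 558
COOP2 = 460 / 558 = 0.8244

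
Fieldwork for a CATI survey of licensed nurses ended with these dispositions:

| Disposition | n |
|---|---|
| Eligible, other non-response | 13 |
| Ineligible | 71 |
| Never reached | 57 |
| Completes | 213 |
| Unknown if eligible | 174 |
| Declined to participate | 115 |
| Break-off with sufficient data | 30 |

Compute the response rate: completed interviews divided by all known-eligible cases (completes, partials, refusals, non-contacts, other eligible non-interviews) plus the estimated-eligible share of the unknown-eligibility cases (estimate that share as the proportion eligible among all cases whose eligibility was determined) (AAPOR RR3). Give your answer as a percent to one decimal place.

36.9%

Num = 213
Determined eligible = 213 + 30 + 115 + 57 + 13 = 428
e = 428 / (428 + 71) = 428 / 499 = 0.8577
Estimated eligible among unknowns = 0.8577 × 174 = 149.24
Denom = 428 + 149.24 = 577.24
RR3 = 213 / 577.24 = 0.3690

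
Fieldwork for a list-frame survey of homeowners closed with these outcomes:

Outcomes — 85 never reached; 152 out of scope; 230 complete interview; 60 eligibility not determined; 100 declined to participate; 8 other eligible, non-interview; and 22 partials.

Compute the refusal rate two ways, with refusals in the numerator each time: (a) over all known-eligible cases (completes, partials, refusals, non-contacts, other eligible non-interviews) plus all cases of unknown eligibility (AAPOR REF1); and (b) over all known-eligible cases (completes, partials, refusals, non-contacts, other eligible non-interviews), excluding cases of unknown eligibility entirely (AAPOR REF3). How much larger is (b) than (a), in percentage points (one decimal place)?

2.7

Top: 100
Denom: 230 + 22 + 100 + 85 + 8 + 60 = 505
REF1 = 100 / 505 = 0.1980
Denom: 230 + 22 + 100 + 85 + 8 = 445
REF3 = 100 / 445 = 0.2247
Difference = 22.47 − 19.80 = 2.67 percentage points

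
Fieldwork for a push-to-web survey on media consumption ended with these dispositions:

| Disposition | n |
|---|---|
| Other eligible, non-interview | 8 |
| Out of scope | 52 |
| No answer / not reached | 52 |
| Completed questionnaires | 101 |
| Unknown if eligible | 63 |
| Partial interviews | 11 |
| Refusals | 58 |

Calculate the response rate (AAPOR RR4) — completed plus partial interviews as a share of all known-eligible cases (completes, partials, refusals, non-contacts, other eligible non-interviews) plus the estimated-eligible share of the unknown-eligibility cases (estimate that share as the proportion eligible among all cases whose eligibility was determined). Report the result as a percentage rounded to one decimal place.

39.8%

Numerator → 101 + 11 = 112
Determined eligible → 101 + 11 + 58 + 52 + 8 = 230
e = 230 / (230 + 52) = 230 / 282 = 0.8156
Eligible share of unknowns → 0.8156 × 63 = 51.38
Denominator → 230 + 51.38 = 281.38
RR4 = 112 / 281.38 = 0.3980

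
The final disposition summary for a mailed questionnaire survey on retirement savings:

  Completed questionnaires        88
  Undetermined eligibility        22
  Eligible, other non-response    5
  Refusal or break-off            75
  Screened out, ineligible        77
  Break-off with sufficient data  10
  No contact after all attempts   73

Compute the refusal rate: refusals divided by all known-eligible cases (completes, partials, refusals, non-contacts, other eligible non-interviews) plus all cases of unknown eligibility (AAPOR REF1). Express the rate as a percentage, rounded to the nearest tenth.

Top = 75
Base = 88 + 10 + 75 + 73 + 5 + 22 = 273
REF1 = 75 / 273 = 0.2747

27.5%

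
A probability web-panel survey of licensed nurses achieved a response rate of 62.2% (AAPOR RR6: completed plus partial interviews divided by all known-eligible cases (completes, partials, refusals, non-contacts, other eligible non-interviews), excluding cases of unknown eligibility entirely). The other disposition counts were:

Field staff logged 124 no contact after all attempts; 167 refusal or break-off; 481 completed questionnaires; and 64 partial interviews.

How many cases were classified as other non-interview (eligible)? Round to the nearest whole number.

40

Top = 481 + 64 = 545
RR6 = 545 / D = 0.622
D = 545 / 0.622 = 876.2
Other denominator terms total 836
other non-interview (eligible) = 876.2 − 836 ≈ 40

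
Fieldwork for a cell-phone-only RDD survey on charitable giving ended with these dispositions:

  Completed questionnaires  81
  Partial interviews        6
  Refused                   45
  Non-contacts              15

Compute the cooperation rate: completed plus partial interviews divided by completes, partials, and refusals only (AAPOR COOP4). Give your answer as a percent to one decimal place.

Numerator → 81 + 6 = 87
Denominator → 81 + 6 + 45 = 132
COOP4 = 87 / 132 = 0.6591

65.9%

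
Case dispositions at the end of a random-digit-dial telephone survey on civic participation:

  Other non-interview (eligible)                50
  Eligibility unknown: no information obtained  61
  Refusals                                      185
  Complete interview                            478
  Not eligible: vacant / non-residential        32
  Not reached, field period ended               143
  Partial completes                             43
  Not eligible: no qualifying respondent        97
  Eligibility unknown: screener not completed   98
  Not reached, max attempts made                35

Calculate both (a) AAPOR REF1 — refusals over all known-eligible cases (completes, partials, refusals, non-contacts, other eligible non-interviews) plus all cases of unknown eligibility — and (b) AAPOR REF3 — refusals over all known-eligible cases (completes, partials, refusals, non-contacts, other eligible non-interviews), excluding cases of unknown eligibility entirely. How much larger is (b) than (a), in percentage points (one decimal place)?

Never reached = 143 + 35 = 178
Eligibility not determined = 98 + 61 = 159
Not eligible = 97 + 32 = 129
Top = 185
Denom = 478 + 43 + 185 + 178 + 50 + 159 = 1093
REF1 = 185 / 1093 = 0.1693
Denom = 478 + 43 + 185 + 178 + 50 = 934
REF3 = 185 / 934 = 0.1981
Difference = 19.81 − 16.93 = 2.88 percentage points

2.9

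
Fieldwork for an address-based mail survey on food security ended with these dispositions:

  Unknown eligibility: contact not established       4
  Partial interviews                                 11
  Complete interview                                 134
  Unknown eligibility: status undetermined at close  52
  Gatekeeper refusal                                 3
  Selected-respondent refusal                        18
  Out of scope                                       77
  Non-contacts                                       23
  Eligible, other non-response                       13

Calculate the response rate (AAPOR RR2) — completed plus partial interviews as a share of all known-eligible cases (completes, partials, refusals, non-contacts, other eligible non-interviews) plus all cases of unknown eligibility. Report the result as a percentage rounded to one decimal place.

Refusal or break-off = 3 + 18 = 21
Eligibility not determined = 4 + 52 = 56
Top = 134 + 11 = 145
Denom = 134 + 11 + 21 + 23 + 13 + 56 = 258
RR2 = 145 / 258 = 0.5620

56.2%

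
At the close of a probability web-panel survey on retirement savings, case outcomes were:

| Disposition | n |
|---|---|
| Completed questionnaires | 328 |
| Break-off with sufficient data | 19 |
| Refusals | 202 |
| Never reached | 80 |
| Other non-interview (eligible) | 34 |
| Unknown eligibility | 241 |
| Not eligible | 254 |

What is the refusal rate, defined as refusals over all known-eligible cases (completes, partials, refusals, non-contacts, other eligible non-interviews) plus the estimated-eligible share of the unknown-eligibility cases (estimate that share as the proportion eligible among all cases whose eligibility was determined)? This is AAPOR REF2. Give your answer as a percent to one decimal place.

24.1%

Numerator = 202
Known eligible = 328 + 19 + 202 + 80 + 34 = 663
e = 663 / (663 + 254) = 663 / 917 = 0.7230
Estimated eligible among unknowns = 0.7230 × 241 = 174.24
Denom = 663 + 174.24 = 837.24
REF2 = 202 / 837.24 = 0.2413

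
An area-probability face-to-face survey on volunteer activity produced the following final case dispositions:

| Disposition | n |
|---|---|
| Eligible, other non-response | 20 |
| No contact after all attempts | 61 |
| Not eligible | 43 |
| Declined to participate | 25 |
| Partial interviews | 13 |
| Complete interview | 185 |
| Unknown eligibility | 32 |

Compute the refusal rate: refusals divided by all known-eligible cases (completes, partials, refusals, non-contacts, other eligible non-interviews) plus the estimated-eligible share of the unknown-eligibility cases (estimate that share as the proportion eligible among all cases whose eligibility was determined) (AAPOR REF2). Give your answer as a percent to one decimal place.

Top: 25
Determined eligible: 185 + 13 + 25 + 61 + 20 = 304
e = 304 / (304 + 43) = 304 / 347 = 0.8761
Estimated eligible among unknowns: 0.8761 × 32 = 28.04
Base: 304 + 28.04 = 332.04
REF2 = 25 / 332.04 = 0.0753

7.5%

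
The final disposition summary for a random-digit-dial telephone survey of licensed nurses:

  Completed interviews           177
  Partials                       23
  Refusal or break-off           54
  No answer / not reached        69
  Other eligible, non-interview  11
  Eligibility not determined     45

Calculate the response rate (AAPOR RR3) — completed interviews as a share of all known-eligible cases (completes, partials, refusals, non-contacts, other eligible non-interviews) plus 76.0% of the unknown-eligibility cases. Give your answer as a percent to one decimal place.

48.1%

Num → 177
Determined eligible → 177 + 23 + 54 + 69 + 11 = 334
Eligible share of unknowns → 0.7600 × 45 = 34.20
Denominator → 334 + 34.20 = 368.20
RR3 = 177 / 368.20 = 0.4807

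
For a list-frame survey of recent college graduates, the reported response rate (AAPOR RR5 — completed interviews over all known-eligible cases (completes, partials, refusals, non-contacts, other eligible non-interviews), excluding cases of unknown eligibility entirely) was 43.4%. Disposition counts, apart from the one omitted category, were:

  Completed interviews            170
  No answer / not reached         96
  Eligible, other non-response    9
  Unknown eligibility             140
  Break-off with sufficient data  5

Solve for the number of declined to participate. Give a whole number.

112

RR5 = 170 / D = 0.434
D = 170 / 0.434 = 391.7
Other denominator terms total 280
declined to participate = 391.7 − 280 ≈ 112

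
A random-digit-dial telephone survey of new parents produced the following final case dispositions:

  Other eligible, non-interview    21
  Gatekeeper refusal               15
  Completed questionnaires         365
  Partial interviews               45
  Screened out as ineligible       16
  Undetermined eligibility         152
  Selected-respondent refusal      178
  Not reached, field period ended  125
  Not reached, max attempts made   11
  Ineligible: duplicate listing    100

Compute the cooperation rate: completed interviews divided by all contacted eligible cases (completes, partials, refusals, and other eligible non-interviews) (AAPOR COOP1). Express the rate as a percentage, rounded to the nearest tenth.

Declined to participate = 15 + 178 = 193
Non-contacts = 125 + 11 = 136
Out of scope = 16 + 100 = 116
Numerator = 365
Base = 365 + 45 + 193 + 21 = 624
COOP1 = 365 / 624 = 0.5849

58.5%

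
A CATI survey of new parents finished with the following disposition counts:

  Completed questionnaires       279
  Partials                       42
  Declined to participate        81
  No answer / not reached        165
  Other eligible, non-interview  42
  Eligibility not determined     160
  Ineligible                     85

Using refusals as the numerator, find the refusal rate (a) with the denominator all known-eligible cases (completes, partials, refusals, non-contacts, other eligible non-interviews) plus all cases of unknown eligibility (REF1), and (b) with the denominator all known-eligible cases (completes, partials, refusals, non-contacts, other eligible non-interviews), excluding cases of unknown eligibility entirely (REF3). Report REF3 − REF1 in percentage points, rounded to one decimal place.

2.8

Numerator = 81
Base = 279 + 42 + 81 + 165 + 42 + 160 = 769
REF1 = 81 / 769 = 0.1053
Base = 279 + 42 + 81 + 165 + 42 = 609
REF3 = 81 / 609 = 0.1330
Difference = 13.30 − 10.53 = 2.77 percentage points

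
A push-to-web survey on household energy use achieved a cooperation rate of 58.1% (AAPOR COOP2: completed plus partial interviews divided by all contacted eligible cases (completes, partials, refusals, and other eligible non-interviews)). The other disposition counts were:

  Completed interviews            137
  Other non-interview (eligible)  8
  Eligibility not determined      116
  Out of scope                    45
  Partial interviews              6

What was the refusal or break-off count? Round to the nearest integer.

Num: 137 + 6 = 143
COOP2 = 143 / D = 0.581
D = 143 / 0.581 = 246.1
Rest of base = 151
refusal or break-off = 246.1 − 151 ≈ 95

95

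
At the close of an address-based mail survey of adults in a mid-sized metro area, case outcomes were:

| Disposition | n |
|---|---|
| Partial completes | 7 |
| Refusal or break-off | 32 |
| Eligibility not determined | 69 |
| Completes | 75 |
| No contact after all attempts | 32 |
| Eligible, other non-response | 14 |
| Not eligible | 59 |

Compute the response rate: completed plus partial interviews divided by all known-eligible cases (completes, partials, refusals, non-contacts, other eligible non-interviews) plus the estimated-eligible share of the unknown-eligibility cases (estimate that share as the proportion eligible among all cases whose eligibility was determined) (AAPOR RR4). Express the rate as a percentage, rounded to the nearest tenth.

39.0%

Num → 75 + 7 = 82
Eligible (known) → 75 + 7 + 32 + 32 + 14 = 160
e = 160 / (160 + 59) = 160 / 219 = 0.7306
e × U → 0.7306 × 69 = 50.41
Denom → 160 + 50.41 = 210.41
RR4 = 82 / 210.41 = 0.3897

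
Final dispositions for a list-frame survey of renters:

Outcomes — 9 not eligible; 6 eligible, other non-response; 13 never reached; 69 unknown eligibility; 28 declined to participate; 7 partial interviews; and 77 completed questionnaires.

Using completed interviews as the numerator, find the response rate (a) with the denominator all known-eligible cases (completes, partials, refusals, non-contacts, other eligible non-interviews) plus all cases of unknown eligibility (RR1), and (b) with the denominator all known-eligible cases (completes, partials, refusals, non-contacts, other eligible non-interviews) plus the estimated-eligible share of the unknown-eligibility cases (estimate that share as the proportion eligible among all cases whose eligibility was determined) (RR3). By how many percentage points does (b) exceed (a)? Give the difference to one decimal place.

0.9

Top = 77
Base = 77 + 7 + 28 + 13 + 6 + 69 = 200
RR1 = 77 / 200 = 0.3850
Determined eligible = 77 + 7 + 28 + 13 + 6 = 131
e = 131 / (131 + 9) = 131 / 140 = 0.9357
Estimated eligible among unknowns = 0.9357 × 69 = 64.56
Base = 131 + 64.56 = 195.56
RR3 = 77 / 195.56 = 0.3937
Difference = 39.37 − 38.50 = 0.87 percentage points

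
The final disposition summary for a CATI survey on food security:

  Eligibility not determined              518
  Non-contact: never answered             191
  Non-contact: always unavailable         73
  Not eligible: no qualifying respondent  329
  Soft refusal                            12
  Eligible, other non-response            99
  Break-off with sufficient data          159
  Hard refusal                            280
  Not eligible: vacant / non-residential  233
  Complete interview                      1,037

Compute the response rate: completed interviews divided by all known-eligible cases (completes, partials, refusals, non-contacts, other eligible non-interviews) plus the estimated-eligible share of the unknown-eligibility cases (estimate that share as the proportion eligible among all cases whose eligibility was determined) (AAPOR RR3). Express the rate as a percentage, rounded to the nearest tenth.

46.1%

Refused = 280 + 12 = 292
No contact after all attempts = 191 + 73 = 264
Not eligible = 329 + 233 = 562
Num = 1037
Determined eligible = 1037 + 159 + 292 + 264 + 99 = 1851
e = 1851 / (1851 + 562) = 1851 / 2413 = 0.7671
e × U = 0.7671 × 518 = 397.36
Denom = 1851 + 397.36 = 2248.36
RR3 = 1037 / 2248.36 = 0.4612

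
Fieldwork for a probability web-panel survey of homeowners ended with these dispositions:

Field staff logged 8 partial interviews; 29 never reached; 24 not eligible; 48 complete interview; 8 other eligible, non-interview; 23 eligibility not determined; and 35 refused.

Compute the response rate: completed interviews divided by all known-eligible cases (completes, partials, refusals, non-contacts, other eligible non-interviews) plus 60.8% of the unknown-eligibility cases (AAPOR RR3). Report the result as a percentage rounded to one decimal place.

Num: 48
Known eligible: 48 + 8 + 35 + 29 + 8 = 128
Estimated eligible among unknowns: 0.6080 × 23 = 13.98
Base: 128 + 13.98 = 141.98
RR3 = 48 / 141.98 = 0.3381

33.8%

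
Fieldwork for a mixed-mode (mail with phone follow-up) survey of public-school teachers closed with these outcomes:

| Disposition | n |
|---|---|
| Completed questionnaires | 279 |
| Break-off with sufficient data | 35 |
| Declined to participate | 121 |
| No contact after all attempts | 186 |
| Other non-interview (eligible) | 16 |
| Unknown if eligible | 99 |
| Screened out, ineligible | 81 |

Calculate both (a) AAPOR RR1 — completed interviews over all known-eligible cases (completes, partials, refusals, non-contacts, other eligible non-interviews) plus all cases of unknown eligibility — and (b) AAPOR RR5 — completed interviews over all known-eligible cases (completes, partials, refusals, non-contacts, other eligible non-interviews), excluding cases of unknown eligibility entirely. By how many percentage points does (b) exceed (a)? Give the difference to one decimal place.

Numerator: 279
Denominator: 279 + 35 + 121 + 186 + 16 + 99 = 736
RR1 = 279 / 736 = 0.3791
Denominator: 279 + 35 + 121 + 186 + 16 = 637
RR5 = 279 / 637 = 0.4380
Difference = 43.80 − 37.91 = 5.89 percentage points

5.9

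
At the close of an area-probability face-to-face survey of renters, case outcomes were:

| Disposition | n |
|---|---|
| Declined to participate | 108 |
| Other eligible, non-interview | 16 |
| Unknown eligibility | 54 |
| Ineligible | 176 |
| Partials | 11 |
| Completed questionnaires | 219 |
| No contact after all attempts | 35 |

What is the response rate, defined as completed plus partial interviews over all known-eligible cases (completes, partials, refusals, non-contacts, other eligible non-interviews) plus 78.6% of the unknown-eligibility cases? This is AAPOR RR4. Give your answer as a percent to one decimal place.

53.3%

Top → 219 + 11 = 230
Known eligible → 219 + 11 + 108 + 35 + 16 = 389
e × U → 0.7860 × 54 = 42.44
Denominator → 389 + 42.44 = 431.44
RR4 = 230 / 431.44 = 0.5331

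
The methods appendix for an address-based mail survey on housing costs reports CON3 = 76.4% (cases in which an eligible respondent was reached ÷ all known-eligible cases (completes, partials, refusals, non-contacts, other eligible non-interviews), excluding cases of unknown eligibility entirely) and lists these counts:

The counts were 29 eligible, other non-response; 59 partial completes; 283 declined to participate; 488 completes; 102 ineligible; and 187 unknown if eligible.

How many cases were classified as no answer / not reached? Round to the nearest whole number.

265

Top → 488 + 59 + 283 + 29 = 859
CON3 = 859 / D = 0.764
D = 859 / 0.764 = 1124.3
Rest of base = 859
no answer / not reached = 1124.3 − 859 ≈ 265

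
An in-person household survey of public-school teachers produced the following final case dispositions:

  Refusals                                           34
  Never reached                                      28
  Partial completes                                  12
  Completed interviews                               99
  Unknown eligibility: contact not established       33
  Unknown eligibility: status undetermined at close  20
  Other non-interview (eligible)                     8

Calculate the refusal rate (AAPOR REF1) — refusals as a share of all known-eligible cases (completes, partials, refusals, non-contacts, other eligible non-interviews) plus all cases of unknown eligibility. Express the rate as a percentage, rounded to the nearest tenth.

Eligibility not determined = 33 + 20 = 53
Num = 34
Denominator = 99 + 12 + 34 + 28 + 8 + 53 = 234
REF1 = 34 / 234 = 0.1453

14.5%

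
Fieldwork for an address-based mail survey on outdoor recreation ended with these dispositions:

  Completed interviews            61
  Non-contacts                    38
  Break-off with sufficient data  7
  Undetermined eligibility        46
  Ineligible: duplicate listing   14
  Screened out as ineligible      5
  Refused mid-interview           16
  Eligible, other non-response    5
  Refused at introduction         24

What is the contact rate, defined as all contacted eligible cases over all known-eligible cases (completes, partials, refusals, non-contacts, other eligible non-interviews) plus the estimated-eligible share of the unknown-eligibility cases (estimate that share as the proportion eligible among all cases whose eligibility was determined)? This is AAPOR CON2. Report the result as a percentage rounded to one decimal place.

Refusals = 24 + 16 = 40
Out of scope = 5 + 14 = 19
Numerator → 61 + 7 + 40 + 5 = 113
Eligible (known) → 61 + 7 + 40 + 38 + 5 = 151
e = 151 / (151 + 19) = 151 / 170 = 0.8882
Estimated eligible among unknowns → 0.8882 × 46 = 40.86
Denominator → 151 + 40.86 = 191.86
CON2 = 113 / 191.86 = 0.5890

58.9%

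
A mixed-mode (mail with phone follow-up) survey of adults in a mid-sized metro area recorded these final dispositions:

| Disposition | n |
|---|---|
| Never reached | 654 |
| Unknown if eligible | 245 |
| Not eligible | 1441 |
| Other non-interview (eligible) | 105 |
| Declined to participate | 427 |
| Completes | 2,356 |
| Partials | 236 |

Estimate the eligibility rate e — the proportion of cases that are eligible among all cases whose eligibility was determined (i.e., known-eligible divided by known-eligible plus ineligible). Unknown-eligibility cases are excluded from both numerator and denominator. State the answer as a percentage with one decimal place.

Known eligible: 2356 + 236 + 427 + 654 + 105 = 3778
e = 3778 / (3778 + 1441) = 3778 / 5219 = 0.7239

72.4%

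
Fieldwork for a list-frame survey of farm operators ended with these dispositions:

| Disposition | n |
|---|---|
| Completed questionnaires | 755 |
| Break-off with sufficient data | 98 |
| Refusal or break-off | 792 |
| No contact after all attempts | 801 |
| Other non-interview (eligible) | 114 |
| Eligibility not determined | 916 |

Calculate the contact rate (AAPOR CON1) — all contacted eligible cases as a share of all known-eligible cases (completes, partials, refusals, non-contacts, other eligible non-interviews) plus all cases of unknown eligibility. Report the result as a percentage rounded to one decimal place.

50.6%

Numerator = 755 + 98 + 792 + 114 = 1759
Base = 755 + 98 + 792 + 801 + 114 + 916 = 3476
CON1 = 1759 / 3476 = 0.5060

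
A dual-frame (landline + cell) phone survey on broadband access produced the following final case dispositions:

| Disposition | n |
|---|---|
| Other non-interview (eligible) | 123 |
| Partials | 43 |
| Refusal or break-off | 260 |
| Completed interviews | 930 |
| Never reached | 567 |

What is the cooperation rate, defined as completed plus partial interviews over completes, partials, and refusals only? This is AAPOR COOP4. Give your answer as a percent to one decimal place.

78.9%

Top = 930 + 43 = 973
Denominator = 930 + 43 + 260 = 1233
COOP4 = 973 / 1233 = 0.7891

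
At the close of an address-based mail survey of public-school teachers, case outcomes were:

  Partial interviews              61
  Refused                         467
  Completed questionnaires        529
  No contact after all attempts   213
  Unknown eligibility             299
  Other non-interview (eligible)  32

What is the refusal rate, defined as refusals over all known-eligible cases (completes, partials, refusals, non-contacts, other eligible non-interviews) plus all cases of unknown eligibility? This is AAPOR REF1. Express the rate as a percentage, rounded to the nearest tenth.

Top → 467
Base → 529 + 61 + 467 + 213 + 32 + 299 = 1601
REF1 = 467 / 1601 = 0.2917

29.2%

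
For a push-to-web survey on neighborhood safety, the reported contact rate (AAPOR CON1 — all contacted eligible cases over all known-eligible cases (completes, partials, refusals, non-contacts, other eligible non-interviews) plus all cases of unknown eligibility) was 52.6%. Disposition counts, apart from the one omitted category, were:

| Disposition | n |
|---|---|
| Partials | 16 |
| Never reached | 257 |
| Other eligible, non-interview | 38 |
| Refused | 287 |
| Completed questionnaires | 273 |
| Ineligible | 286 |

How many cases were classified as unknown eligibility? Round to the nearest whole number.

296

Numerator = 273 + 16 + 287 + 38 = 614
CON1 = 614 / D = 0.526
D = 614 / 0.526 = 1167.3
Other denominator terms total 871
unknown eligibility = 1167.3 − 871 ≈ 296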